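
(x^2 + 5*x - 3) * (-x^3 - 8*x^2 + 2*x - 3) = -x^5 - 13*x^4 - 35*x^3 + 31*x^2 - 21*x + 9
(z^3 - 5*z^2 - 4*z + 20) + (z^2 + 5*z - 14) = z^3 - 4*z^2 + z + 6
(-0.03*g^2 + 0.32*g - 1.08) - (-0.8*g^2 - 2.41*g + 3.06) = 0.77*g^2 + 2.73*g - 4.14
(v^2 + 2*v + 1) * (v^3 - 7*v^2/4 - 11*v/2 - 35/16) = v^5 + v^4/4 - 8*v^3 - 239*v^2/16 - 79*v/8 - 35/16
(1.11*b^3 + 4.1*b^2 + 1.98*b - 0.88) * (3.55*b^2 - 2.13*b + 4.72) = 3.9405*b^5 + 12.1907*b^4 + 3.5352*b^3 + 12.0106*b^2 + 11.22*b - 4.1536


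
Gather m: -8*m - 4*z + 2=-8*m - 4*z + 2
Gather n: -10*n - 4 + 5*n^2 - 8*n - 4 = 5*n^2 - 18*n - 8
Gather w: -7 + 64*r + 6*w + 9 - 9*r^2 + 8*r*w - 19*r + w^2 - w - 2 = -9*r^2 + 45*r + w^2 + w*(8*r + 5)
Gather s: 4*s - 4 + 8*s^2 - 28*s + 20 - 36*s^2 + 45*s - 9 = -28*s^2 + 21*s + 7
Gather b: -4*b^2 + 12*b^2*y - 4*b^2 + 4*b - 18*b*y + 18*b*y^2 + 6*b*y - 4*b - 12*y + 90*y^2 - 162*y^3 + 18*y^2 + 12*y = b^2*(12*y - 8) + b*(18*y^2 - 12*y) - 162*y^3 + 108*y^2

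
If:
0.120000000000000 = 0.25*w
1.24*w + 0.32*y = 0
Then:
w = 0.48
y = -1.86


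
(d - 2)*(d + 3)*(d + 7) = d^3 + 8*d^2 + d - 42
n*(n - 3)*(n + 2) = n^3 - n^2 - 6*n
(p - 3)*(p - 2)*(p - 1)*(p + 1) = p^4 - 5*p^3 + 5*p^2 + 5*p - 6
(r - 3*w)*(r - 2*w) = r^2 - 5*r*w + 6*w^2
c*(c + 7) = c^2 + 7*c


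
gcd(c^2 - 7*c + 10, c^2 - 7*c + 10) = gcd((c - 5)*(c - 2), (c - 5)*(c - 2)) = c^2 - 7*c + 10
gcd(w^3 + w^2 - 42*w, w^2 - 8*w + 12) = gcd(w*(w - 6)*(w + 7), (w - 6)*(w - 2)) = w - 6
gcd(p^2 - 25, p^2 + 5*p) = p + 5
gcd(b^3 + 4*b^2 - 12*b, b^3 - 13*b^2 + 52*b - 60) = b - 2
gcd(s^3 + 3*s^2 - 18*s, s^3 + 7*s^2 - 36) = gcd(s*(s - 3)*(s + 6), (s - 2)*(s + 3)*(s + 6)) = s + 6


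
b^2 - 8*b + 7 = (b - 7)*(b - 1)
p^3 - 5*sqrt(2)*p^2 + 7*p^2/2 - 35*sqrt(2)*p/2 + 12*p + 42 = (p + 7/2)*(p - 3*sqrt(2))*(p - 2*sqrt(2))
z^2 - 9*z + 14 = (z - 7)*(z - 2)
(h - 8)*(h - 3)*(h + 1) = h^3 - 10*h^2 + 13*h + 24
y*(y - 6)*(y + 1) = y^3 - 5*y^2 - 6*y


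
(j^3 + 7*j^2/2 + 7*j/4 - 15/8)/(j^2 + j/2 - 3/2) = (j^2 + 2*j - 5/4)/(j - 1)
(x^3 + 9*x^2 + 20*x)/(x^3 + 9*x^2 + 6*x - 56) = x*(x + 5)/(x^2 + 5*x - 14)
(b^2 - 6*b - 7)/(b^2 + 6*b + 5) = (b - 7)/(b + 5)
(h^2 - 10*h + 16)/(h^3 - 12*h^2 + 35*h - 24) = (h - 2)/(h^2 - 4*h + 3)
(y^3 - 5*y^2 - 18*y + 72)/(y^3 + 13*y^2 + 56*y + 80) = (y^2 - 9*y + 18)/(y^2 + 9*y + 20)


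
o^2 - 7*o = o*(o - 7)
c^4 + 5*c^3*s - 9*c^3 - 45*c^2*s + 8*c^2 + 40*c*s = c*(c - 8)*(c - 1)*(c + 5*s)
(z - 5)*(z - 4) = z^2 - 9*z + 20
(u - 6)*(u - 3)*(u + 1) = u^3 - 8*u^2 + 9*u + 18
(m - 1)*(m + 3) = m^2 + 2*m - 3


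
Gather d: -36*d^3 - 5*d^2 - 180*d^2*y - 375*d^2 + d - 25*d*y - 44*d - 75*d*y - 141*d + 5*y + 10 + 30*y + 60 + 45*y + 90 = -36*d^3 + d^2*(-180*y - 380) + d*(-100*y - 184) + 80*y + 160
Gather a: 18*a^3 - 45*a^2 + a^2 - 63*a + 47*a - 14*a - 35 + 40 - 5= 18*a^3 - 44*a^2 - 30*a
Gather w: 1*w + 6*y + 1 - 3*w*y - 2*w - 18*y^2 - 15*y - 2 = w*(-3*y - 1) - 18*y^2 - 9*y - 1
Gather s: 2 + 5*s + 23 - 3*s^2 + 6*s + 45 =-3*s^2 + 11*s + 70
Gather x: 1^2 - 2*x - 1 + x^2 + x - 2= x^2 - x - 2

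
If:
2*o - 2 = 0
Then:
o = 1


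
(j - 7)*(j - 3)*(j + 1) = j^3 - 9*j^2 + 11*j + 21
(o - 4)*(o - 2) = o^2 - 6*o + 8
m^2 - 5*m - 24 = (m - 8)*(m + 3)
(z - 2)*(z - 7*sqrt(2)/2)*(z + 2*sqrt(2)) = z^3 - 3*sqrt(2)*z^2/2 - 2*z^2 - 14*z + 3*sqrt(2)*z + 28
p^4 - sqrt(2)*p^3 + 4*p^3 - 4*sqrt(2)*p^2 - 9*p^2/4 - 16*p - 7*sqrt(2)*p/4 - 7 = (p + 1/2)*(p + 7/2)*(p - 2*sqrt(2))*(p + sqrt(2))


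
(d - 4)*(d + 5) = d^2 + d - 20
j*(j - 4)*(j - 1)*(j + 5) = j^4 - 21*j^2 + 20*j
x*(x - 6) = x^2 - 6*x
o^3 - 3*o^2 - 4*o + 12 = (o - 3)*(o - 2)*(o + 2)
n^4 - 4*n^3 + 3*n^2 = n^2*(n - 3)*(n - 1)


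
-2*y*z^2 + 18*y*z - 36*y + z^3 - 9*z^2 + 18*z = (-2*y + z)*(z - 6)*(z - 3)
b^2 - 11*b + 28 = (b - 7)*(b - 4)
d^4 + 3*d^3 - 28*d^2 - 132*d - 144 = (d - 6)*(d + 2)*(d + 3)*(d + 4)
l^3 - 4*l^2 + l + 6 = (l - 3)*(l - 2)*(l + 1)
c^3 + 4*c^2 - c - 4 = (c - 1)*(c + 1)*(c + 4)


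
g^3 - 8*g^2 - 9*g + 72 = (g - 8)*(g - 3)*(g + 3)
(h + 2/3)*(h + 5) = h^2 + 17*h/3 + 10/3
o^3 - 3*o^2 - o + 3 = (o - 3)*(o - 1)*(o + 1)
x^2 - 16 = (x - 4)*(x + 4)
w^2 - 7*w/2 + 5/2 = (w - 5/2)*(w - 1)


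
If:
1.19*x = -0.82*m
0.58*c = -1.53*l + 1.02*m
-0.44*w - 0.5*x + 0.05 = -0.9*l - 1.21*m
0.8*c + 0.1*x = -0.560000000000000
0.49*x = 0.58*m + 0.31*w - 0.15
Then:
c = -0.70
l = 0.25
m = -0.02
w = 0.55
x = 0.02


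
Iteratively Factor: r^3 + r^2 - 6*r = (r)*(r^2 + r - 6) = r*(r + 3)*(r - 2)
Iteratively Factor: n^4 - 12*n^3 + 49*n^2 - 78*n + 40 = (n - 1)*(n^3 - 11*n^2 + 38*n - 40) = (n - 5)*(n - 1)*(n^2 - 6*n + 8) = (n - 5)*(n - 4)*(n - 1)*(n - 2)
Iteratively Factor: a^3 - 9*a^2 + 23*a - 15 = (a - 1)*(a^2 - 8*a + 15) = (a - 5)*(a - 1)*(a - 3)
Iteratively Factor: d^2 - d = (d - 1)*(d)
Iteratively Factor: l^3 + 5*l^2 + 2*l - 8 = (l - 1)*(l^2 + 6*l + 8) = (l - 1)*(l + 2)*(l + 4)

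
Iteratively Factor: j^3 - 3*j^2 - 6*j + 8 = (j - 1)*(j^2 - 2*j - 8) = (j - 4)*(j - 1)*(j + 2)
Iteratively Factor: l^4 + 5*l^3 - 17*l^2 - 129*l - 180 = (l + 3)*(l^3 + 2*l^2 - 23*l - 60) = (l + 3)*(l + 4)*(l^2 - 2*l - 15) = (l + 3)^2*(l + 4)*(l - 5)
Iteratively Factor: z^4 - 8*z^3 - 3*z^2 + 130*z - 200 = (z + 4)*(z^3 - 12*z^2 + 45*z - 50) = (z - 5)*(z + 4)*(z^2 - 7*z + 10) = (z - 5)*(z - 2)*(z + 4)*(z - 5)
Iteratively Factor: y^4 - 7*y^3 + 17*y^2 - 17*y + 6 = (y - 3)*(y^3 - 4*y^2 + 5*y - 2) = (y - 3)*(y - 1)*(y^2 - 3*y + 2) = (y - 3)*(y - 2)*(y - 1)*(y - 1)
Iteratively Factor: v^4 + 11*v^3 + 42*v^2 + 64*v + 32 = (v + 4)*(v^3 + 7*v^2 + 14*v + 8) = (v + 4)^2*(v^2 + 3*v + 2) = (v + 1)*(v + 4)^2*(v + 2)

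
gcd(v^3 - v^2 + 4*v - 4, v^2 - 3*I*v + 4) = 1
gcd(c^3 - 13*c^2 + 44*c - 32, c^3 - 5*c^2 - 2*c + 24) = c - 4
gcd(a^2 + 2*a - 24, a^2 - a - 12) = a - 4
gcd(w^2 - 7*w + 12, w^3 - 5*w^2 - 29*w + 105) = w - 3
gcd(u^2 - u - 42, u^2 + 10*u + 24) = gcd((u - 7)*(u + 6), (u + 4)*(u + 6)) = u + 6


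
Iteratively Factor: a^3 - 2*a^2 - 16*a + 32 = (a + 4)*(a^2 - 6*a + 8) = (a - 2)*(a + 4)*(a - 4)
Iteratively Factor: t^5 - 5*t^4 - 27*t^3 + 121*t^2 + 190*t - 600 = (t + 4)*(t^4 - 9*t^3 + 9*t^2 + 85*t - 150) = (t + 3)*(t + 4)*(t^3 - 12*t^2 + 45*t - 50) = (t - 2)*(t + 3)*(t + 4)*(t^2 - 10*t + 25) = (t - 5)*(t - 2)*(t + 3)*(t + 4)*(t - 5)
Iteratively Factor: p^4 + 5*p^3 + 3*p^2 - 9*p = (p)*(p^3 + 5*p^2 + 3*p - 9) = p*(p + 3)*(p^2 + 2*p - 3) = p*(p - 1)*(p + 3)*(p + 3)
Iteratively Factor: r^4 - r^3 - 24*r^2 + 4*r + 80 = (r - 2)*(r^3 + r^2 - 22*r - 40) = (r - 2)*(r + 2)*(r^2 - r - 20) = (r - 2)*(r + 2)*(r + 4)*(r - 5)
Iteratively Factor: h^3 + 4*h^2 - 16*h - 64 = (h + 4)*(h^2 - 16) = (h - 4)*(h + 4)*(h + 4)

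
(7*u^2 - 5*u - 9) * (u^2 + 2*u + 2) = 7*u^4 + 9*u^3 - 5*u^2 - 28*u - 18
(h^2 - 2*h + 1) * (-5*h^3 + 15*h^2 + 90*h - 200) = -5*h^5 + 25*h^4 + 55*h^3 - 365*h^2 + 490*h - 200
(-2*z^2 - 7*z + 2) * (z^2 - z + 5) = -2*z^4 - 5*z^3 - z^2 - 37*z + 10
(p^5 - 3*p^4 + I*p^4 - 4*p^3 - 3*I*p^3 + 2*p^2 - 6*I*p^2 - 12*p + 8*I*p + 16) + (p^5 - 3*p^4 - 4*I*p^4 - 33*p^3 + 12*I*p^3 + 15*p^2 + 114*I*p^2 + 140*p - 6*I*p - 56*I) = 2*p^5 - 6*p^4 - 3*I*p^4 - 37*p^3 + 9*I*p^3 + 17*p^2 + 108*I*p^2 + 128*p + 2*I*p + 16 - 56*I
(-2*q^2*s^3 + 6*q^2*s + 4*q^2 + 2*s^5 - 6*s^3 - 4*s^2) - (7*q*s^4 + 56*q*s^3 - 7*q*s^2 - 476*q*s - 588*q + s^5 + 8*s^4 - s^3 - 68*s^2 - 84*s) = -2*q^2*s^3 + 6*q^2*s + 4*q^2 - 7*q*s^4 - 56*q*s^3 + 7*q*s^2 + 476*q*s + 588*q + s^5 - 8*s^4 - 5*s^3 + 64*s^2 + 84*s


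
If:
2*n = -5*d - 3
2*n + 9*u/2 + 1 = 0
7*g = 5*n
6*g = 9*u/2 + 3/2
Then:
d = -139/220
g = 5/88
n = 7/88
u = -17/66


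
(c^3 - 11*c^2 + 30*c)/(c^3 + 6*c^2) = (c^2 - 11*c + 30)/(c*(c + 6))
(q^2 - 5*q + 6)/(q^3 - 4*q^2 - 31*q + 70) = (q - 3)/(q^2 - 2*q - 35)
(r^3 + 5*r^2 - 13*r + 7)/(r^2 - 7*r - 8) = (-r^3 - 5*r^2 + 13*r - 7)/(-r^2 + 7*r + 8)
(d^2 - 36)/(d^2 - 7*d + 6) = (d + 6)/(d - 1)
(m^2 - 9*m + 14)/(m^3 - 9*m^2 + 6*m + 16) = (m - 7)/(m^2 - 7*m - 8)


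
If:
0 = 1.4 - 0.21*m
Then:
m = 6.67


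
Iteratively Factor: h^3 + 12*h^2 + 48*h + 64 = (h + 4)*(h^2 + 8*h + 16) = (h + 4)^2*(h + 4)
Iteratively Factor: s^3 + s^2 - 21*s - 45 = (s + 3)*(s^2 - 2*s - 15) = (s + 3)^2*(s - 5)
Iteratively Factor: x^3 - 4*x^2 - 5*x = (x + 1)*(x^2 - 5*x) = (x - 5)*(x + 1)*(x)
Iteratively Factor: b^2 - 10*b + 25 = (b - 5)*(b - 5)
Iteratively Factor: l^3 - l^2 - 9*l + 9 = (l + 3)*(l^2 - 4*l + 3) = (l - 1)*(l + 3)*(l - 3)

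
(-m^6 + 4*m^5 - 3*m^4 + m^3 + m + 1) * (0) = 0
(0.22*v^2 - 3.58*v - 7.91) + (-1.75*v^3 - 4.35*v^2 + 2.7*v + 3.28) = -1.75*v^3 - 4.13*v^2 - 0.88*v - 4.63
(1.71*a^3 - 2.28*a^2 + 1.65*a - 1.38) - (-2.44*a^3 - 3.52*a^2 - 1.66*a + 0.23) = 4.15*a^3 + 1.24*a^2 + 3.31*a - 1.61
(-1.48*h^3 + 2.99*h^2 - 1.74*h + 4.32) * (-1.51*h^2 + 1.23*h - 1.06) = 2.2348*h^5 - 6.3353*h^4 + 7.8739*h^3 - 11.8328*h^2 + 7.158*h - 4.5792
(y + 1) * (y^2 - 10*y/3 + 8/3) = y^3 - 7*y^2/3 - 2*y/3 + 8/3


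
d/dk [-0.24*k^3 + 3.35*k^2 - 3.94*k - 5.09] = -0.72*k^2 + 6.7*k - 3.94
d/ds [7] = 0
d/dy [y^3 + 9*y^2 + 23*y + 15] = 3*y^2 + 18*y + 23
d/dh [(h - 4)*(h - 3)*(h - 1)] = 3*h^2 - 16*h + 19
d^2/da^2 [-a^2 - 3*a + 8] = -2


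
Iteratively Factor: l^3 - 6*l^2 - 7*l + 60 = (l - 4)*(l^2 - 2*l - 15) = (l - 4)*(l + 3)*(l - 5)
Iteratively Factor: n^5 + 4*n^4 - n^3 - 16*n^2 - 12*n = (n + 3)*(n^4 + n^3 - 4*n^2 - 4*n) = (n + 1)*(n + 3)*(n^3 - 4*n) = (n - 2)*(n + 1)*(n + 3)*(n^2 + 2*n) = n*(n - 2)*(n + 1)*(n + 3)*(n + 2)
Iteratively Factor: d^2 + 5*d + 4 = (d + 1)*(d + 4)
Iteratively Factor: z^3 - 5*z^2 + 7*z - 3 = (z - 1)*(z^2 - 4*z + 3) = (z - 3)*(z - 1)*(z - 1)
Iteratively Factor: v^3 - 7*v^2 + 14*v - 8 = (v - 2)*(v^2 - 5*v + 4) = (v - 2)*(v - 1)*(v - 4)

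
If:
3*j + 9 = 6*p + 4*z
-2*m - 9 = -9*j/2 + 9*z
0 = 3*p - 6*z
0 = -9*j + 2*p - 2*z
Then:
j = 3/23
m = -315/46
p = 27/23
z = 27/46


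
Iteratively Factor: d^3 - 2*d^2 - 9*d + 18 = (d + 3)*(d^2 - 5*d + 6) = (d - 2)*(d + 3)*(d - 3)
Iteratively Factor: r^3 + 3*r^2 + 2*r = (r)*(r^2 + 3*r + 2) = r*(r + 2)*(r + 1)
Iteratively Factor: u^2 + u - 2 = (u + 2)*(u - 1)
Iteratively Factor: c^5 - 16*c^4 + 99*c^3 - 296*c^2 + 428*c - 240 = (c - 3)*(c^4 - 13*c^3 + 60*c^2 - 116*c + 80) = (c - 3)*(c - 2)*(c^3 - 11*c^2 + 38*c - 40) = (c - 5)*(c - 3)*(c - 2)*(c^2 - 6*c + 8) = (c - 5)*(c - 4)*(c - 3)*(c - 2)*(c - 2)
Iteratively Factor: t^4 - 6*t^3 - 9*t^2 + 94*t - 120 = (t - 3)*(t^3 - 3*t^2 - 18*t + 40) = (t - 3)*(t - 2)*(t^2 - t - 20) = (t - 3)*(t - 2)*(t + 4)*(t - 5)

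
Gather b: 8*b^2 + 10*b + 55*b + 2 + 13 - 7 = 8*b^2 + 65*b + 8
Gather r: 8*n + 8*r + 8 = 8*n + 8*r + 8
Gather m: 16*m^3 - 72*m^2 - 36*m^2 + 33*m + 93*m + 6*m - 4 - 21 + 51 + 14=16*m^3 - 108*m^2 + 132*m + 40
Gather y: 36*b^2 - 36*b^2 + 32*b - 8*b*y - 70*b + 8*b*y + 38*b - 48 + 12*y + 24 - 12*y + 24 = 0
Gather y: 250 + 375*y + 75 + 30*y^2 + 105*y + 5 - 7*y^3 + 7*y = -7*y^3 + 30*y^2 + 487*y + 330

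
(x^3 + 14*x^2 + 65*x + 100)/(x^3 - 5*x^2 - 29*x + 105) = (x^2 + 9*x + 20)/(x^2 - 10*x + 21)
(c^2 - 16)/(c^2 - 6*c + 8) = (c + 4)/(c - 2)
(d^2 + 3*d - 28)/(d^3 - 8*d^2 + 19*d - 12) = (d + 7)/(d^2 - 4*d + 3)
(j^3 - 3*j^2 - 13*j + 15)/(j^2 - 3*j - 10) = (j^2 + 2*j - 3)/(j + 2)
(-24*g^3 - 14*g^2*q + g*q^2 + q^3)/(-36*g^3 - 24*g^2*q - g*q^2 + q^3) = (-4*g + q)/(-6*g + q)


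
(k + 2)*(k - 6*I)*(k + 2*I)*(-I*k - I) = -I*k^4 - 4*k^3 - 3*I*k^3 - 12*k^2 - 14*I*k^2 - 8*k - 36*I*k - 24*I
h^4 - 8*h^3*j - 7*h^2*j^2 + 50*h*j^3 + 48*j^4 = (h - 8*j)*(h - 3*j)*(h + j)*(h + 2*j)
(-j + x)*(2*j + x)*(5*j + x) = -10*j^3 + 3*j^2*x + 6*j*x^2 + x^3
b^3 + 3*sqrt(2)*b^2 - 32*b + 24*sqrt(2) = (b - 2*sqrt(2))*(b - sqrt(2))*(b + 6*sqrt(2))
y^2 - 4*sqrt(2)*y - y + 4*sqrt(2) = (y - 1)*(y - 4*sqrt(2))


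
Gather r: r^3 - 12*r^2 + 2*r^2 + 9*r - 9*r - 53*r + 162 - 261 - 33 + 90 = r^3 - 10*r^2 - 53*r - 42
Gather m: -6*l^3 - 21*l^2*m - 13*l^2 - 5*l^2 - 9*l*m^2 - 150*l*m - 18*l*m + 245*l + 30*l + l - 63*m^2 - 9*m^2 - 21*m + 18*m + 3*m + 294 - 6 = -6*l^3 - 18*l^2 + 276*l + m^2*(-9*l - 72) + m*(-21*l^2 - 168*l) + 288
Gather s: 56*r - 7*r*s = -7*r*s + 56*r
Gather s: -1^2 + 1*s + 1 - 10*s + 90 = 90 - 9*s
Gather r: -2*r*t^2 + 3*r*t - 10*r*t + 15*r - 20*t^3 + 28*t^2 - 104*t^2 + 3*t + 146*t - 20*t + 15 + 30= r*(-2*t^2 - 7*t + 15) - 20*t^3 - 76*t^2 + 129*t + 45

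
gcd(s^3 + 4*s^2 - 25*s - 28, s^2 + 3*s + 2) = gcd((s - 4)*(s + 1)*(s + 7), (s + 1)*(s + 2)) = s + 1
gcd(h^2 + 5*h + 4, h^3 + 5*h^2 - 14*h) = 1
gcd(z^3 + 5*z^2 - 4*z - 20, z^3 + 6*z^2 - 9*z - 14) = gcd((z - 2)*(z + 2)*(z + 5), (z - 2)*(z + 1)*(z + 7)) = z - 2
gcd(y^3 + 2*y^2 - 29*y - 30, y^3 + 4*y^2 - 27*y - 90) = y^2 + y - 30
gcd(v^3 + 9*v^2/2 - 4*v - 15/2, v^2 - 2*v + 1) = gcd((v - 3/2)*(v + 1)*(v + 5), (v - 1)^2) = 1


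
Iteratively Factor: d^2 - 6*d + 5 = (d - 5)*(d - 1)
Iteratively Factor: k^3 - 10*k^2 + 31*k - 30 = (k - 3)*(k^2 - 7*k + 10) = (k - 3)*(k - 2)*(k - 5)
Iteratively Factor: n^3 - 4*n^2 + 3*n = (n)*(n^2 - 4*n + 3) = n*(n - 1)*(n - 3)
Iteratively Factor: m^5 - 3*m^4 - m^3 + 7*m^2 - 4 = (m + 1)*(m^4 - 4*m^3 + 3*m^2 + 4*m - 4) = (m + 1)^2*(m^3 - 5*m^2 + 8*m - 4) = (m - 2)*(m + 1)^2*(m^2 - 3*m + 2) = (m - 2)*(m - 1)*(m + 1)^2*(m - 2)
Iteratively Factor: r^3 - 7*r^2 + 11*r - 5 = (r - 1)*(r^2 - 6*r + 5) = (r - 1)^2*(r - 5)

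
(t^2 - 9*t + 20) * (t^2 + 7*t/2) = t^4 - 11*t^3/2 - 23*t^2/2 + 70*t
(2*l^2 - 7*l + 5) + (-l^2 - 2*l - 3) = l^2 - 9*l + 2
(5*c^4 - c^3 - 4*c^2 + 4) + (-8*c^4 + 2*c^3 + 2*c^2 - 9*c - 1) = -3*c^4 + c^3 - 2*c^2 - 9*c + 3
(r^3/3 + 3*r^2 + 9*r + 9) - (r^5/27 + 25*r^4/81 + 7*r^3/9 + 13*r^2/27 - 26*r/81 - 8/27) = -r^5/27 - 25*r^4/81 - 4*r^3/9 + 68*r^2/27 + 755*r/81 + 251/27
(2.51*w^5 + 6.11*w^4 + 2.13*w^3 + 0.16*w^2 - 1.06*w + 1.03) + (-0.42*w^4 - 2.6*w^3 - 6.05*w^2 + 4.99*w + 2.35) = 2.51*w^5 + 5.69*w^4 - 0.47*w^3 - 5.89*w^2 + 3.93*w + 3.38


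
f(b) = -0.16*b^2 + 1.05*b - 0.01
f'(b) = 1.05 - 0.32*b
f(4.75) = 1.37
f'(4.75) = -0.47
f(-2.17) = -3.04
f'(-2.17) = 1.74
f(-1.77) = -2.37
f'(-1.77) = 1.62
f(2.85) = 1.68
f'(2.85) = 0.14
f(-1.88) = -2.55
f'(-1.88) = 1.65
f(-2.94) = -4.48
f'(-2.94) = 1.99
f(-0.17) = -0.19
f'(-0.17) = 1.10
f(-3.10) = -4.80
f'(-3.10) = 2.04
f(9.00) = -3.52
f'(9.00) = -1.83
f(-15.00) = -51.76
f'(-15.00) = 5.85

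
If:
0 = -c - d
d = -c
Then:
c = -d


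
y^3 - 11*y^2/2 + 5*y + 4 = (y - 4)*(y - 2)*(y + 1/2)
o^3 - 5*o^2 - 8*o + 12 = (o - 6)*(o - 1)*(o + 2)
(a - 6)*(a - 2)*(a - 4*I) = a^3 - 8*a^2 - 4*I*a^2 + 12*a + 32*I*a - 48*I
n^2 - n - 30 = (n - 6)*(n + 5)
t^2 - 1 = (t - 1)*(t + 1)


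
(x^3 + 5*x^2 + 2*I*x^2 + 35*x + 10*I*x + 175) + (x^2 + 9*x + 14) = x^3 + 6*x^2 + 2*I*x^2 + 44*x + 10*I*x + 189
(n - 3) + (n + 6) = 2*n + 3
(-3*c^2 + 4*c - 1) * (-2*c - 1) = 6*c^3 - 5*c^2 - 2*c + 1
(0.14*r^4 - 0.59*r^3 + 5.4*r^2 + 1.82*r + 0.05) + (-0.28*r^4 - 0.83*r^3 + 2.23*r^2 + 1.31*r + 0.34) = -0.14*r^4 - 1.42*r^3 + 7.63*r^2 + 3.13*r + 0.39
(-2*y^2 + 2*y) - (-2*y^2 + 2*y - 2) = 2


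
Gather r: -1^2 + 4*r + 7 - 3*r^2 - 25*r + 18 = -3*r^2 - 21*r + 24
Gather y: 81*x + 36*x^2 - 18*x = 36*x^2 + 63*x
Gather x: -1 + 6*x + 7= 6*x + 6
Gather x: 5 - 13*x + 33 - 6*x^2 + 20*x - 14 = -6*x^2 + 7*x + 24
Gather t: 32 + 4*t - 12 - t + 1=3*t + 21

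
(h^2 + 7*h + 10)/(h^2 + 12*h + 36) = (h^2 + 7*h + 10)/(h^2 + 12*h + 36)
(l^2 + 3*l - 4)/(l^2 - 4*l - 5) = (-l^2 - 3*l + 4)/(-l^2 + 4*l + 5)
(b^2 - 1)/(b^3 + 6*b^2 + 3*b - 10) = (b + 1)/(b^2 + 7*b + 10)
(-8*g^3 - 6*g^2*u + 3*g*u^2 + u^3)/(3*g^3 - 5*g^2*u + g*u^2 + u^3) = (-8*g^3 - 6*g^2*u + 3*g*u^2 + u^3)/(3*g^3 - 5*g^2*u + g*u^2 + u^3)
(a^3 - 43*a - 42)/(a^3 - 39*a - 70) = (-a^3 + 43*a + 42)/(-a^3 + 39*a + 70)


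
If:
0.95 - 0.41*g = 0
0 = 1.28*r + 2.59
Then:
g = 2.32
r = -2.02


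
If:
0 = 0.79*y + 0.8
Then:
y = -1.01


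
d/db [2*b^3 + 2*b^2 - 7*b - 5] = 6*b^2 + 4*b - 7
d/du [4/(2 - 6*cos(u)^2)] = -24*sin(2*u)/(3*cos(2*u) + 1)^2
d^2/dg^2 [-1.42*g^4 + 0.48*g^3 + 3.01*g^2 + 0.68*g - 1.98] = -17.04*g^2 + 2.88*g + 6.02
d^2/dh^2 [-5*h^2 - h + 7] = -10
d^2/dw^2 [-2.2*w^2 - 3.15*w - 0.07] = -4.40000000000000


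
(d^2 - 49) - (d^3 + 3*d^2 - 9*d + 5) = -d^3 - 2*d^2 + 9*d - 54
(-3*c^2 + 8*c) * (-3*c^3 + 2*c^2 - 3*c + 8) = 9*c^5 - 30*c^4 + 25*c^3 - 48*c^2 + 64*c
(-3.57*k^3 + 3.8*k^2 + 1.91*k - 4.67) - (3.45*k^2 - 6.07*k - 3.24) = -3.57*k^3 + 0.35*k^2 + 7.98*k - 1.43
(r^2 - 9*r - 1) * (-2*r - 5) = -2*r^3 + 13*r^2 + 47*r + 5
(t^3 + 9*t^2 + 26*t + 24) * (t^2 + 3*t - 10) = t^5 + 12*t^4 + 43*t^3 + 12*t^2 - 188*t - 240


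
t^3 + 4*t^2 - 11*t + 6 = (t - 1)^2*(t + 6)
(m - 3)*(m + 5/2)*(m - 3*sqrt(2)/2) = m^3 - 3*sqrt(2)*m^2/2 - m^2/2 - 15*m/2 + 3*sqrt(2)*m/4 + 45*sqrt(2)/4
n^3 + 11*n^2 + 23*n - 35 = (n - 1)*(n + 5)*(n + 7)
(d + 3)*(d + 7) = d^2 + 10*d + 21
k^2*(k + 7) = k^3 + 7*k^2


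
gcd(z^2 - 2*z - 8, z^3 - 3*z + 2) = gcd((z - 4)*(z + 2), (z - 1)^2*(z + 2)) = z + 2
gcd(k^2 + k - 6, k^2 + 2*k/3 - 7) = k + 3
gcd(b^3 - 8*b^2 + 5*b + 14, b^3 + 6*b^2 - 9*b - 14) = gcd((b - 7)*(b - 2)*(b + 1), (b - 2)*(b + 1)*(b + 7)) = b^2 - b - 2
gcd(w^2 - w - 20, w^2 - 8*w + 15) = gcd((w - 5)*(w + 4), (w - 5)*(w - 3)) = w - 5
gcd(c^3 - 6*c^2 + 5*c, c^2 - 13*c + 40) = c - 5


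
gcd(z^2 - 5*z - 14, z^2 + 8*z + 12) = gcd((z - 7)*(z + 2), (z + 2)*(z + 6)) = z + 2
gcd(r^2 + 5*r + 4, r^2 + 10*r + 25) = 1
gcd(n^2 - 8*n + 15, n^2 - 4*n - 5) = n - 5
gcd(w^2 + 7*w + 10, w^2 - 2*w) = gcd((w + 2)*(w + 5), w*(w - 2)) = 1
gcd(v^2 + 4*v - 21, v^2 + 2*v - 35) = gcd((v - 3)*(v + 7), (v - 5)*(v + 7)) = v + 7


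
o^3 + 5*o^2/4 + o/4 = o*(o + 1/4)*(o + 1)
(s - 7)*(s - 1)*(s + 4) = s^3 - 4*s^2 - 25*s + 28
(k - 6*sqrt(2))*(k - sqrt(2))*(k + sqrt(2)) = k^3 - 6*sqrt(2)*k^2 - 2*k + 12*sqrt(2)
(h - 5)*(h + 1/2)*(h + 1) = h^3 - 7*h^2/2 - 7*h - 5/2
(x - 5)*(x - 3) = x^2 - 8*x + 15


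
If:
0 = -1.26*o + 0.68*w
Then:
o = 0.53968253968254*w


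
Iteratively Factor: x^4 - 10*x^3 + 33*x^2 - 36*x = (x - 3)*(x^3 - 7*x^2 + 12*x) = (x - 4)*(x - 3)*(x^2 - 3*x) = (x - 4)*(x - 3)^2*(x)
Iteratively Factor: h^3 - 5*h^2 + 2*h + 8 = (h + 1)*(h^2 - 6*h + 8) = (h - 2)*(h + 1)*(h - 4)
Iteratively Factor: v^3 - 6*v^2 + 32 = (v - 4)*(v^2 - 2*v - 8) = (v - 4)*(v + 2)*(v - 4)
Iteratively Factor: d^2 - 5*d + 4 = (d - 1)*(d - 4)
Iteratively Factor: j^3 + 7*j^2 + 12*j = (j + 4)*(j^2 + 3*j) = (j + 3)*(j + 4)*(j)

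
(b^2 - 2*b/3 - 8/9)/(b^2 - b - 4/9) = (3*b + 2)/(3*b + 1)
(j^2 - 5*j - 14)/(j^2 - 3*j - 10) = (j - 7)/(j - 5)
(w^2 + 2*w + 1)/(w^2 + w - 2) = (w^2 + 2*w + 1)/(w^2 + w - 2)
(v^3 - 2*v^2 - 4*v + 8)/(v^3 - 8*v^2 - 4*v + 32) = (v - 2)/(v - 8)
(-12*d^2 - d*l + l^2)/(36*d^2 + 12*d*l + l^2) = (-12*d^2 - d*l + l^2)/(36*d^2 + 12*d*l + l^2)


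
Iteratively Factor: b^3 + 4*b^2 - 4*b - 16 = (b + 2)*(b^2 + 2*b - 8) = (b + 2)*(b + 4)*(b - 2)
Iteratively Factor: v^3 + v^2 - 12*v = (v)*(v^2 + v - 12) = v*(v - 3)*(v + 4)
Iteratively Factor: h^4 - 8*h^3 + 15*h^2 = (h)*(h^3 - 8*h^2 + 15*h) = h^2*(h^2 - 8*h + 15) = h^2*(h - 3)*(h - 5)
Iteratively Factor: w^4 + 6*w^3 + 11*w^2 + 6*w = (w + 2)*(w^3 + 4*w^2 + 3*w) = (w + 1)*(w + 2)*(w^2 + 3*w) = (w + 1)*(w + 2)*(w + 3)*(w)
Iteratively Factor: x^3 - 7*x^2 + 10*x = (x - 5)*(x^2 - 2*x) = (x - 5)*(x - 2)*(x)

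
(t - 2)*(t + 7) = t^2 + 5*t - 14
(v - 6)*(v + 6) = v^2 - 36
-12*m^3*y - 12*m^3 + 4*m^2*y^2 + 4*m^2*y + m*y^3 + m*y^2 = (-2*m + y)*(6*m + y)*(m*y + m)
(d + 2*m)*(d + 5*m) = d^2 + 7*d*m + 10*m^2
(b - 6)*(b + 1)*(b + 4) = b^3 - b^2 - 26*b - 24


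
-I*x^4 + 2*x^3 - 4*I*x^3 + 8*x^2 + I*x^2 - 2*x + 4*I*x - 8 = (x + 1)*(x + 4)*(x + 2*I)*(-I*x + I)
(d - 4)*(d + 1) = d^2 - 3*d - 4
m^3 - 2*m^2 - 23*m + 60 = (m - 4)*(m - 3)*(m + 5)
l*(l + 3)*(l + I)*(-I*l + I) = -I*l^4 + l^3 - 2*I*l^3 + 2*l^2 + 3*I*l^2 - 3*l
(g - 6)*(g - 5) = g^2 - 11*g + 30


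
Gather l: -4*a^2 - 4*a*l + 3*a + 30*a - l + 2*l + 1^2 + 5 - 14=-4*a^2 + 33*a + l*(1 - 4*a) - 8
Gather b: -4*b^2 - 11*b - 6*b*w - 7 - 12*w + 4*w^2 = -4*b^2 + b*(-6*w - 11) + 4*w^2 - 12*w - 7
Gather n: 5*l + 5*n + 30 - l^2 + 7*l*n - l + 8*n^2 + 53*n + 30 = -l^2 + 4*l + 8*n^2 + n*(7*l + 58) + 60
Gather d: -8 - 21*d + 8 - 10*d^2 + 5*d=-10*d^2 - 16*d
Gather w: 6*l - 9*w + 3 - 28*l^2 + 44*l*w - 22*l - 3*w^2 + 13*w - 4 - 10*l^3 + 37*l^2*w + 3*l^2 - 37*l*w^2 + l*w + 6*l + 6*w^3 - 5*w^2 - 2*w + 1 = -10*l^3 - 25*l^2 - 10*l + 6*w^3 + w^2*(-37*l - 8) + w*(37*l^2 + 45*l + 2)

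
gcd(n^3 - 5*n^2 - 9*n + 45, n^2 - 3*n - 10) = n - 5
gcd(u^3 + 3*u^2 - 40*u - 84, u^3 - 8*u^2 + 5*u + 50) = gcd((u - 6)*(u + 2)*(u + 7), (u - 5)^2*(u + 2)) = u + 2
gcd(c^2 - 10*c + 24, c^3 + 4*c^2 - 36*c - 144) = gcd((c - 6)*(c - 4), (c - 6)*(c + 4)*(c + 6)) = c - 6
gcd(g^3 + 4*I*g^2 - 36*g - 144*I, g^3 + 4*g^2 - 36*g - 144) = g^2 - 36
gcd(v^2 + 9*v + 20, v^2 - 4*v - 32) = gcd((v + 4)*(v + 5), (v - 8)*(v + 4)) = v + 4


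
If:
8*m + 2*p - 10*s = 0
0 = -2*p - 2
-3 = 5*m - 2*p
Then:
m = -1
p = -1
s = -1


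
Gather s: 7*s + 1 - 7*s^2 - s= -7*s^2 + 6*s + 1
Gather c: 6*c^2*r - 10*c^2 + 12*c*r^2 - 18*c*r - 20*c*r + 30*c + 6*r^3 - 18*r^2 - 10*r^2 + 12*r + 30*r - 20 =c^2*(6*r - 10) + c*(12*r^2 - 38*r + 30) + 6*r^3 - 28*r^2 + 42*r - 20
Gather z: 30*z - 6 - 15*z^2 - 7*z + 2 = -15*z^2 + 23*z - 4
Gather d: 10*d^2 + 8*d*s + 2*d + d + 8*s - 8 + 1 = 10*d^2 + d*(8*s + 3) + 8*s - 7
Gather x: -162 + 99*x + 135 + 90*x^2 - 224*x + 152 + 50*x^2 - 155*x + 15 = 140*x^2 - 280*x + 140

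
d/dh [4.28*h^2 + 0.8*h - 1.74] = 8.56*h + 0.8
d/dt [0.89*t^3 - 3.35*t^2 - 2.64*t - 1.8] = 2.67*t^2 - 6.7*t - 2.64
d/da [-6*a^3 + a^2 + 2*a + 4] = -18*a^2 + 2*a + 2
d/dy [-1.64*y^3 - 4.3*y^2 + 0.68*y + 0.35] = -4.92*y^2 - 8.6*y + 0.68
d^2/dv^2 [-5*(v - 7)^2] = -10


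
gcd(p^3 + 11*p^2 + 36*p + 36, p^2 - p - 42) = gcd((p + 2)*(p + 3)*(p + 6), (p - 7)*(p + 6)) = p + 6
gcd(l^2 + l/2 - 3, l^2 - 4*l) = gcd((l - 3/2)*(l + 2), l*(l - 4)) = 1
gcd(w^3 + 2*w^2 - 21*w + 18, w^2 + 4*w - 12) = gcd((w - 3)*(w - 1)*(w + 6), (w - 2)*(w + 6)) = w + 6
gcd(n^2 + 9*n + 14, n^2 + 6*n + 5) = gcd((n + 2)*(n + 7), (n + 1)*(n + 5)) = 1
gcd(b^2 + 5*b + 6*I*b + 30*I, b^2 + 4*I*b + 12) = b + 6*I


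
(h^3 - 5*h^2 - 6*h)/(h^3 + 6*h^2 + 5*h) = (h - 6)/(h + 5)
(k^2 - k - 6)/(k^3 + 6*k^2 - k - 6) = (k^2 - k - 6)/(k^3 + 6*k^2 - k - 6)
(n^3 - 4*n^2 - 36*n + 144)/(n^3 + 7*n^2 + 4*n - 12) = (n^2 - 10*n + 24)/(n^2 + n - 2)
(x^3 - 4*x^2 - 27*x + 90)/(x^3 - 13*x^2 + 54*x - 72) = (x + 5)/(x - 4)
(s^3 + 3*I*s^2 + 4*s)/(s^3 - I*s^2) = (s + 4*I)/s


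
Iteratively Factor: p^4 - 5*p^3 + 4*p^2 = (p)*(p^3 - 5*p^2 + 4*p) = p*(p - 4)*(p^2 - p) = p*(p - 4)*(p - 1)*(p)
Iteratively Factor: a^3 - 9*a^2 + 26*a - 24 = (a - 2)*(a^2 - 7*a + 12) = (a - 4)*(a - 2)*(a - 3)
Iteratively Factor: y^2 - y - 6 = (y + 2)*(y - 3)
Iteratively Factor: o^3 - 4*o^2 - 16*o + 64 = (o - 4)*(o^2 - 16) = (o - 4)^2*(o + 4)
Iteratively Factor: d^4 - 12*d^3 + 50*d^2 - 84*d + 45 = (d - 3)*(d^3 - 9*d^2 + 23*d - 15) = (d - 5)*(d - 3)*(d^2 - 4*d + 3) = (d - 5)*(d - 3)^2*(d - 1)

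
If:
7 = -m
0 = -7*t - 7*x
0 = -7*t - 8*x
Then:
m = -7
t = 0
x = 0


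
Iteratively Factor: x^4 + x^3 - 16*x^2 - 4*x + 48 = (x - 3)*(x^3 + 4*x^2 - 4*x - 16) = (x - 3)*(x + 4)*(x^2 - 4) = (x - 3)*(x + 2)*(x + 4)*(x - 2)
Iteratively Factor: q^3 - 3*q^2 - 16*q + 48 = (q - 4)*(q^2 + q - 12) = (q - 4)*(q + 4)*(q - 3)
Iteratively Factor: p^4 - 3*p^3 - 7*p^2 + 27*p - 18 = (p - 3)*(p^3 - 7*p + 6) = (p - 3)*(p - 1)*(p^2 + p - 6) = (p - 3)*(p - 2)*(p - 1)*(p + 3)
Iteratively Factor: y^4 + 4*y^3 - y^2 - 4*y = (y)*(y^3 + 4*y^2 - y - 4) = y*(y - 1)*(y^2 + 5*y + 4) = y*(y - 1)*(y + 1)*(y + 4)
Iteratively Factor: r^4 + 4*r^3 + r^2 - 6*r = (r)*(r^3 + 4*r^2 + r - 6) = r*(r + 2)*(r^2 + 2*r - 3) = r*(r + 2)*(r + 3)*(r - 1)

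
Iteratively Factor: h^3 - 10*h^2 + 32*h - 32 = (h - 4)*(h^2 - 6*h + 8) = (h - 4)*(h - 2)*(h - 4)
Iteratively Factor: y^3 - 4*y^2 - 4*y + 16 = (y - 2)*(y^2 - 2*y - 8) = (y - 2)*(y + 2)*(y - 4)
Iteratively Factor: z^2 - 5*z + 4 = (z - 1)*(z - 4)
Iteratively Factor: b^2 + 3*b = (b + 3)*(b)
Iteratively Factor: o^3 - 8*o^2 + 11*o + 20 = (o - 5)*(o^2 - 3*o - 4) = (o - 5)*(o + 1)*(o - 4)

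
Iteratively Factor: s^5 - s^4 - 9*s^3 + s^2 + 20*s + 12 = (s + 1)*(s^4 - 2*s^3 - 7*s^2 + 8*s + 12) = (s + 1)*(s + 2)*(s^3 - 4*s^2 + s + 6) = (s + 1)^2*(s + 2)*(s^2 - 5*s + 6) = (s - 3)*(s + 1)^2*(s + 2)*(s - 2)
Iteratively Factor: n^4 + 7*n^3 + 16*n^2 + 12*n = (n + 3)*(n^3 + 4*n^2 + 4*n) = n*(n + 3)*(n^2 + 4*n + 4) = n*(n + 2)*(n + 3)*(n + 2)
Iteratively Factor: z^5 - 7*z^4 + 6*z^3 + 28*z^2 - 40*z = (z - 5)*(z^4 - 2*z^3 - 4*z^2 + 8*z) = (z - 5)*(z + 2)*(z^3 - 4*z^2 + 4*z) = (z - 5)*(z - 2)*(z + 2)*(z^2 - 2*z) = z*(z - 5)*(z - 2)*(z + 2)*(z - 2)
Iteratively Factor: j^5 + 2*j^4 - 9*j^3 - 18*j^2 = (j - 3)*(j^4 + 5*j^3 + 6*j^2) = (j - 3)*(j + 2)*(j^3 + 3*j^2) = j*(j - 3)*(j + 2)*(j^2 + 3*j) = j^2*(j - 3)*(j + 2)*(j + 3)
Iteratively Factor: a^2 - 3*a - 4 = (a + 1)*(a - 4)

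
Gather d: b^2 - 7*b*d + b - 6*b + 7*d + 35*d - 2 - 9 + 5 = b^2 - 5*b + d*(42 - 7*b) - 6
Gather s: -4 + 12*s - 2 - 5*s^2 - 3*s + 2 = -5*s^2 + 9*s - 4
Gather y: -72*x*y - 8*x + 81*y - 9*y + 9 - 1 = -8*x + y*(72 - 72*x) + 8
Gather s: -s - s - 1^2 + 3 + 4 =6 - 2*s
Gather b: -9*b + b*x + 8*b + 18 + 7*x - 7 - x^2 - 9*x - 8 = b*(x - 1) - x^2 - 2*x + 3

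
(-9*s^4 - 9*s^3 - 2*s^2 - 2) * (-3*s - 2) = 27*s^5 + 45*s^4 + 24*s^3 + 4*s^2 + 6*s + 4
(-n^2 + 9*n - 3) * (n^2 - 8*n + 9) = -n^4 + 17*n^3 - 84*n^2 + 105*n - 27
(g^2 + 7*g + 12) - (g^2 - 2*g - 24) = 9*g + 36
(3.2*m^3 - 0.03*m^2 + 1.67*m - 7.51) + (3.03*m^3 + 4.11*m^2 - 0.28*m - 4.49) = 6.23*m^3 + 4.08*m^2 + 1.39*m - 12.0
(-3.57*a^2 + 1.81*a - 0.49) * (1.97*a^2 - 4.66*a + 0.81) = -7.0329*a^4 + 20.2019*a^3 - 12.2916*a^2 + 3.7495*a - 0.3969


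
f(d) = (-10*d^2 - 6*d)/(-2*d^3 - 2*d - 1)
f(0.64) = 2.83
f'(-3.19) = -0.23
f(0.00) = 0.00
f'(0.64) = 2.21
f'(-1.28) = 0.30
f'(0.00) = 6.00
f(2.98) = 1.78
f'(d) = (-20*d - 6)/(-2*d^3 - 2*d - 1) + (-10*d^2 - 6*d)*(6*d^2 + 2)/(-2*d^3 - 2*d - 1)^2 = 2*(-2*d*(5*d + 3)*(3*d^2 + 1) + (10*d + 3)*(2*d^3 + 2*d + 1))/(2*d^3 + 2*d + 1)^2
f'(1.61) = -0.92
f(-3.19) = -1.18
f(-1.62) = -1.54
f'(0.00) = 6.00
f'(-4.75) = -0.15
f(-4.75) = -0.88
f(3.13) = 1.70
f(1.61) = 2.83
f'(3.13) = -0.51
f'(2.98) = -0.55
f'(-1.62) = -0.08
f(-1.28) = -1.51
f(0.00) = 0.00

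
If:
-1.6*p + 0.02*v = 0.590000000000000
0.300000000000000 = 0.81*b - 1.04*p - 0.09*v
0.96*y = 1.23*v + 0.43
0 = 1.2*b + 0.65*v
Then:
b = -0.08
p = -0.37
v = 0.15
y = 0.65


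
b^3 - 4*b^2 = b^2*(b - 4)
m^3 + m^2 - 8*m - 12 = (m - 3)*(m + 2)^2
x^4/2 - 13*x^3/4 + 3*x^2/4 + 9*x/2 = x*(x/2 + 1/2)*(x - 6)*(x - 3/2)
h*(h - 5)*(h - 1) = h^3 - 6*h^2 + 5*h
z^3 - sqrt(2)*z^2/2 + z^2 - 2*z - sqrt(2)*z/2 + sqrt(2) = (z - 1)*(z + 2)*(z - sqrt(2)/2)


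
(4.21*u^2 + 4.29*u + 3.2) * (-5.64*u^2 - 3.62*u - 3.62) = -23.7444*u^4 - 39.4358*u^3 - 48.818*u^2 - 27.1138*u - 11.584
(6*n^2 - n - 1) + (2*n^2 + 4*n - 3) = 8*n^2 + 3*n - 4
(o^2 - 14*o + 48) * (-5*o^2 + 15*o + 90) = -5*o^4 + 85*o^3 - 360*o^2 - 540*o + 4320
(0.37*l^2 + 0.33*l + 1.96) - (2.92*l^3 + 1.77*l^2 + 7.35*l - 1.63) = -2.92*l^3 - 1.4*l^2 - 7.02*l + 3.59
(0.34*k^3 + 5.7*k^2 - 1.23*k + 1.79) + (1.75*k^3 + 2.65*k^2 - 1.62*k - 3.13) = 2.09*k^3 + 8.35*k^2 - 2.85*k - 1.34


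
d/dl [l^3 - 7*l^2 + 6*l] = 3*l^2 - 14*l + 6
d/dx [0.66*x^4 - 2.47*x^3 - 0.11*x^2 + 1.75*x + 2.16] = 2.64*x^3 - 7.41*x^2 - 0.22*x + 1.75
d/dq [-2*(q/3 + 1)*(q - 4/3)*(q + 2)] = -2*q^2 - 44*q/9 + 4/9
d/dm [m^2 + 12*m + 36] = 2*m + 12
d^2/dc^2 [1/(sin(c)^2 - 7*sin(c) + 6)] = (-4*sin(c)^3 + 17*sin(c)^2 - 2*sin(c) - 86)/((sin(c) - 6)^3*(sin(c) - 1)^2)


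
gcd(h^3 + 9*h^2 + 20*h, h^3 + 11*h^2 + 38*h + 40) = h^2 + 9*h + 20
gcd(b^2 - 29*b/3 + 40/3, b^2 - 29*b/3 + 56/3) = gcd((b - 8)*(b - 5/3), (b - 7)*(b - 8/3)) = 1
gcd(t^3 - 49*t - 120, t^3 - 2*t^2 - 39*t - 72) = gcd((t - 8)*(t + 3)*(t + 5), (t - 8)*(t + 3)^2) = t^2 - 5*t - 24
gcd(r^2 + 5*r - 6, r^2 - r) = r - 1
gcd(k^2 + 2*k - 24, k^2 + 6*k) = k + 6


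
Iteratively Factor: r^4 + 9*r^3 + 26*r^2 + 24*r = (r)*(r^3 + 9*r^2 + 26*r + 24) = r*(r + 3)*(r^2 + 6*r + 8) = r*(r + 2)*(r + 3)*(r + 4)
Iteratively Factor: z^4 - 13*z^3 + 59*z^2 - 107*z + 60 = (z - 5)*(z^3 - 8*z^2 + 19*z - 12) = (z - 5)*(z - 4)*(z^2 - 4*z + 3) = (z - 5)*(z - 4)*(z - 1)*(z - 3)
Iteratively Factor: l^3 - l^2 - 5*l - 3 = (l + 1)*(l^2 - 2*l - 3) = (l - 3)*(l + 1)*(l + 1)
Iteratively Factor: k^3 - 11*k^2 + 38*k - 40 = (k - 2)*(k^2 - 9*k + 20) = (k - 5)*(k - 2)*(k - 4)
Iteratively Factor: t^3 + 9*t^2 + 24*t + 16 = (t + 4)*(t^2 + 5*t + 4) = (t + 4)^2*(t + 1)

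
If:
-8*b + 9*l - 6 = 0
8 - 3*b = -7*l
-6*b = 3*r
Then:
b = -114/29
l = -82/29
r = 228/29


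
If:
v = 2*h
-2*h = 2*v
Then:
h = 0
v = 0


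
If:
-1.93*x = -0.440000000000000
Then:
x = 0.23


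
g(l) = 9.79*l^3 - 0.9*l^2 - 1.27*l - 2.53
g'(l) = 29.37*l^2 - 1.8*l - 1.27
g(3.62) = 445.50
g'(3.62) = 377.09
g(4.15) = 676.42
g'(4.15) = 497.08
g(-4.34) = -814.27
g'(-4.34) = 559.74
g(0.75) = 0.14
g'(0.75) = 13.90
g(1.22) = 12.36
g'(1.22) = 40.25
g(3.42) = 374.22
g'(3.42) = 336.10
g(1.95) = 64.16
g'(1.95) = 106.90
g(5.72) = 1792.95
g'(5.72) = 949.37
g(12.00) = 16769.75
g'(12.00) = 4206.41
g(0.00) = -2.53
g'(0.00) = -1.27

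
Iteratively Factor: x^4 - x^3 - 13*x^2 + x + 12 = (x - 4)*(x^3 + 3*x^2 - x - 3) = (x - 4)*(x + 1)*(x^2 + 2*x - 3) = (x - 4)*(x - 1)*(x + 1)*(x + 3)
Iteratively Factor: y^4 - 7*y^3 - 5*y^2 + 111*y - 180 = (y - 3)*(y^3 - 4*y^2 - 17*y + 60) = (y - 3)^2*(y^2 - y - 20) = (y - 3)^2*(y + 4)*(y - 5)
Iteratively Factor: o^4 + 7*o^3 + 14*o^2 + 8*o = (o + 1)*(o^3 + 6*o^2 + 8*o) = (o + 1)*(o + 4)*(o^2 + 2*o) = o*(o + 1)*(o + 4)*(o + 2)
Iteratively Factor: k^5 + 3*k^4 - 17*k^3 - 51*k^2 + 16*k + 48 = (k + 1)*(k^4 + 2*k^3 - 19*k^2 - 32*k + 48) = (k + 1)*(k + 4)*(k^3 - 2*k^2 - 11*k + 12) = (k - 4)*(k + 1)*(k + 4)*(k^2 + 2*k - 3) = (k - 4)*(k + 1)*(k + 3)*(k + 4)*(k - 1)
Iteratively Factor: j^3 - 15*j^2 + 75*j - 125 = (j - 5)*(j^2 - 10*j + 25) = (j - 5)^2*(j - 5)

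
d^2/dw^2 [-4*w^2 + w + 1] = -8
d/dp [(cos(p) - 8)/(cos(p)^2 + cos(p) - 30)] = (cos(p)^2 - 16*cos(p) + 22)*sin(p)/(cos(p)^2 + cos(p) - 30)^2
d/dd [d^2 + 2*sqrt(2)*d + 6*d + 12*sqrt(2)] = 2*d + 2*sqrt(2) + 6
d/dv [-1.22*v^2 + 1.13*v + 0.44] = 1.13 - 2.44*v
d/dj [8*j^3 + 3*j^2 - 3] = 6*j*(4*j + 1)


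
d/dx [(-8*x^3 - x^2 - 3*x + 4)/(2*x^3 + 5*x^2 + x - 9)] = (-38*x^4 - 4*x^3 + 206*x^2 - 22*x + 23)/(4*x^6 + 20*x^5 + 29*x^4 - 26*x^3 - 89*x^2 - 18*x + 81)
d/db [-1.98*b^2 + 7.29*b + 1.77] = 7.29 - 3.96*b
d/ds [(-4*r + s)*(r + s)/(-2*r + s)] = ((r + s)*(4*r - s) + (2*r - s)*(3*r - 2*s))/(2*r - s)^2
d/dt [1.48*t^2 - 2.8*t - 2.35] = 2.96*t - 2.8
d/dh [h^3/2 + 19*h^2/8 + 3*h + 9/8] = 3*h^2/2 + 19*h/4 + 3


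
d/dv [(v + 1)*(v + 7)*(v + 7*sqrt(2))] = 3*v^2 + 16*v + 14*sqrt(2)*v + 7 + 56*sqrt(2)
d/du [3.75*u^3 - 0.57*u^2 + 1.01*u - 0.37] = 11.25*u^2 - 1.14*u + 1.01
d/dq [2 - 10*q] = -10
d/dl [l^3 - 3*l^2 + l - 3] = 3*l^2 - 6*l + 1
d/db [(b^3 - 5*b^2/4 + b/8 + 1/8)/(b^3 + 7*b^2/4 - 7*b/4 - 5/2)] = 3*(32*b^4 - 40*b^3 - 63*b^2 + 62*b - 1)/(2*(16*b^6 + 56*b^5 - 7*b^4 - 178*b^3 - 91*b^2 + 140*b + 100))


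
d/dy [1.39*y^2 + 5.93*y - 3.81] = 2.78*y + 5.93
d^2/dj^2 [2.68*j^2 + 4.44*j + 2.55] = 5.36000000000000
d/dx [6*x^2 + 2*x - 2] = 12*x + 2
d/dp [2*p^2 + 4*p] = 4*p + 4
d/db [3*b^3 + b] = 9*b^2 + 1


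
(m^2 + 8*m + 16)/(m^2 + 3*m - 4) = (m + 4)/(m - 1)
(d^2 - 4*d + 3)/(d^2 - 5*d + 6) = (d - 1)/(d - 2)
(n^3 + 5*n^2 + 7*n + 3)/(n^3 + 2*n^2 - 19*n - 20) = (n^2 + 4*n + 3)/(n^2 + n - 20)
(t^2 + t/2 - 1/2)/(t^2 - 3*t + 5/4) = 2*(t + 1)/(2*t - 5)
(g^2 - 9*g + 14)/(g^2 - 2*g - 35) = (g - 2)/(g + 5)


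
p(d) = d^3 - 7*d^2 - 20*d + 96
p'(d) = 3*d^2 - 14*d - 20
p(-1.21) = 108.18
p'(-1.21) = 1.33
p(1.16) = 64.94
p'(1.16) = -32.20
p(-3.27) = 51.58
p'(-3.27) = 57.86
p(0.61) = 81.42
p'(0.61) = -27.42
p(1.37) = 58.03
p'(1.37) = -33.55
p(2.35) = 23.32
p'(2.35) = -36.33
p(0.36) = 87.94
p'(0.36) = -24.65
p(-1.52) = 106.72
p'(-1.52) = 8.21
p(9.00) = 78.00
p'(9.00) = 97.00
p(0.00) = 96.00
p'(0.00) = -20.00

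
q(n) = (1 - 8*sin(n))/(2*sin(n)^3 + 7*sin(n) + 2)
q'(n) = (1 - 8*sin(n))*(-6*sin(n)^2*cos(n) - 7*cos(n))/(2*sin(n)^3 + 7*sin(n) + 2)^2 - 8*cos(n)/(2*sin(n)^3 + 7*sin(n) + 2) = (32*sin(n)^3 - 6*sin(n)^2 - 23)*cos(n)/(2*sin(n)^3 + 7*sin(n) + 2)^2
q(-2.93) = 5.24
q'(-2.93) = 88.10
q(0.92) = -0.63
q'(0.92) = -0.09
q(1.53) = -0.64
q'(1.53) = 0.00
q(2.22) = -0.63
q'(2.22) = 0.09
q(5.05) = -1.36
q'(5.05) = -0.46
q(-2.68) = -3.53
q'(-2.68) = 14.44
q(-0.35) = -7.78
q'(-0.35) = -101.52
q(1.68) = -0.64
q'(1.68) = -0.00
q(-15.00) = -2.00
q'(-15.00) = 2.71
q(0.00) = 0.50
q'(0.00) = -5.75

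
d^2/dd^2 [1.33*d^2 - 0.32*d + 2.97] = 2.66000000000000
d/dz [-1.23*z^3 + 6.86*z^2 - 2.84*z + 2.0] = -3.69*z^2 + 13.72*z - 2.84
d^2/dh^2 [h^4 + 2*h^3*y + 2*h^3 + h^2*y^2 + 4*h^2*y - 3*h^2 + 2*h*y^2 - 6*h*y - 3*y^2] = 12*h^2 + 12*h*y + 12*h + 2*y^2 + 8*y - 6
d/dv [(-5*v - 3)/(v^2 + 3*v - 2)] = (5*v^2 + 6*v + 19)/(v^4 + 6*v^3 + 5*v^2 - 12*v + 4)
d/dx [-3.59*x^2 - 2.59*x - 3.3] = -7.18*x - 2.59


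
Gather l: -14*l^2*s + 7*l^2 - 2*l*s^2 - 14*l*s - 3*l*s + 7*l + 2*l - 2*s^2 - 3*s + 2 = l^2*(7 - 14*s) + l*(-2*s^2 - 17*s + 9) - 2*s^2 - 3*s + 2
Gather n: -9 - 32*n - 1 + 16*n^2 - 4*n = 16*n^2 - 36*n - 10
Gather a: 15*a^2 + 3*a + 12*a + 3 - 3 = 15*a^2 + 15*a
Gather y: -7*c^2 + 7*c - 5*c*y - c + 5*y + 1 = -7*c^2 + 6*c + y*(5 - 5*c) + 1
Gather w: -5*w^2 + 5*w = -5*w^2 + 5*w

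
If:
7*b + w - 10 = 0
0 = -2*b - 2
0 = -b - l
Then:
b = -1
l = 1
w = 17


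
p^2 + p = p*(p + 1)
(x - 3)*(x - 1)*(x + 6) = x^3 + 2*x^2 - 21*x + 18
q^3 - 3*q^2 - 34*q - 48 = (q - 8)*(q + 2)*(q + 3)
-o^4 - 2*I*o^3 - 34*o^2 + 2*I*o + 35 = (o - 5*I)*(o + 7*I)*(-I*o - I)*(-I*o + I)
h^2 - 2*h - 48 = (h - 8)*(h + 6)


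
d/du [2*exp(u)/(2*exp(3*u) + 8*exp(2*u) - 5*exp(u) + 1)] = (-8*exp(3*u) - 16*exp(2*u) + 2)*exp(u)/(4*exp(6*u) + 32*exp(5*u) + 44*exp(4*u) - 76*exp(3*u) + 41*exp(2*u) - 10*exp(u) + 1)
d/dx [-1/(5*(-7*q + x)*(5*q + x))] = (-2*q + 2*x)/(5*(5*q + x)^2*(7*q - x)^2)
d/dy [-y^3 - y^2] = y*(-3*y - 2)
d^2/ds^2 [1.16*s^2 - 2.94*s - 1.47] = 2.32000000000000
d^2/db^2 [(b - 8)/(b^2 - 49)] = 2*(4*b^2*(b - 8) + (8 - 3*b)*(b^2 - 49))/(b^2 - 49)^3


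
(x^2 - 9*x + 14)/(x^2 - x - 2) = (x - 7)/(x + 1)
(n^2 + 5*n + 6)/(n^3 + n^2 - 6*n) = (n + 2)/(n*(n - 2))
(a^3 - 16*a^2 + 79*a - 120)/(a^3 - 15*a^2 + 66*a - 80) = (a - 3)/(a - 2)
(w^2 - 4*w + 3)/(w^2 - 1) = (w - 3)/(w + 1)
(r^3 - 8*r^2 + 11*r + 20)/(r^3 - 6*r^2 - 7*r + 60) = (r + 1)/(r + 3)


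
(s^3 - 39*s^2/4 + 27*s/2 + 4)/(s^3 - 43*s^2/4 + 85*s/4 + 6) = (s - 2)/(s - 3)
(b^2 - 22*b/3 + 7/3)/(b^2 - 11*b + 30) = (3*b^2 - 22*b + 7)/(3*(b^2 - 11*b + 30))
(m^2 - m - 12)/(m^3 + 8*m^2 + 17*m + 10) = (m^2 - m - 12)/(m^3 + 8*m^2 + 17*m + 10)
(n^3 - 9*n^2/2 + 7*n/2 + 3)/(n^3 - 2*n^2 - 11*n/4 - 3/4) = 2*(n - 2)/(2*n + 1)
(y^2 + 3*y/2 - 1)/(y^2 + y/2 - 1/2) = (y + 2)/(y + 1)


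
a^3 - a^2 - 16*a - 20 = (a - 5)*(a + 2)^2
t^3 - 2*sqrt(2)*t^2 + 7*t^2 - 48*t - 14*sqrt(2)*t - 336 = (t + 7)*(t - 6*sqrt(2))*(t + 4*sqrt(2))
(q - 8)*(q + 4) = q^2 - 4*q - 32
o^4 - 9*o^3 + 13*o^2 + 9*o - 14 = (o - 7)*(o - 2)*(o - 1)*(o + 1)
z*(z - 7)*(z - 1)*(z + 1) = z^4 - 7*z^3 - z^2 + 7*z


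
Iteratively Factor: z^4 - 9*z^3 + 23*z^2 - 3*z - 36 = (z + 1)*(z^3 - 10*z^2 + 33*z - 36) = (z - 4)*(z + 1)*(z^2 - 6*z + 9) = (z - 4)*(z - 3)*(z + 1)*(z - 3)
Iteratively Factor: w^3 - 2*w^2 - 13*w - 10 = (w + 1)*(w^2 - 3*w - 10) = (w + 1)*(w + 2)*(w - 5)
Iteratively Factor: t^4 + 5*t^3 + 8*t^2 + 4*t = (t + 2)*(t^3 + 3*t^2 + 2*t) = (t + 1)*(t + 2)*(t^2 + 2*t) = (t + 1)*(t + 2)^2*(t)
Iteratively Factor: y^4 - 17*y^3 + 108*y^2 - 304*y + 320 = (y - 4)*(y^3 - 13*y^2 + 56*y - 80) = (y - 4)^2*(y^2 - 9*y + 20) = (y - 4)^3*(y - 5)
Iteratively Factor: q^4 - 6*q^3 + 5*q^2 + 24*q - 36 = (q + 2)*(q^3 - 8*q^2 + 21*q - 18) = (q - 3)*(q + 2)*(q^2 - 5*q + 6) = (q - 3)*(q - 2)*(q + 2)*(q - 3)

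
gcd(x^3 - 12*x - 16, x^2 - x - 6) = x + 2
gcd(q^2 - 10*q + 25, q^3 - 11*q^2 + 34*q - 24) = 1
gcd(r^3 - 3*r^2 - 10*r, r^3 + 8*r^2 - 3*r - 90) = 1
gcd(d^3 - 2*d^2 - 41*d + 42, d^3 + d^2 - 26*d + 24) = d^2 + 5*d - 6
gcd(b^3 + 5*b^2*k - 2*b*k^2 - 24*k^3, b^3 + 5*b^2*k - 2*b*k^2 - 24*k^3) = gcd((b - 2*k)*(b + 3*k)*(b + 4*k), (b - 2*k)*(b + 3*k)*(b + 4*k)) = b^3 + 5*b^2*k - 2*b*k^2 - 24*k^3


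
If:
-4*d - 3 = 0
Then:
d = -3/4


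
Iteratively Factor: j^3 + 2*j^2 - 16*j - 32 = (j - 4)*(j^2 + 6*j + 8) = (j - 4)*(j + 4)*(j + 2)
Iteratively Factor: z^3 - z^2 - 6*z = (z + 2)*(z^2 - 3*z) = (z - 3)*(z + 2)*(z)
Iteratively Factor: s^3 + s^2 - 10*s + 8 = (s - 1)*(s^2 + 2*s - 8) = (s - 2)*(s - 1)*(s + 4)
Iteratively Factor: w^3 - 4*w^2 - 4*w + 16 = (w - 2)*(w^2 - 2*w - 8) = (w - 2)*(w + 2)*(w - 4)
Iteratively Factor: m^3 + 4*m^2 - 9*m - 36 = (m + 3)*(m^2 + m - 12) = (m - 3)*(m + 3)*(m + 4)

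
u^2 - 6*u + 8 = (u - 4)*(u - 2)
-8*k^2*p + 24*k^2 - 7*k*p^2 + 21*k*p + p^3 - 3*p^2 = (-8*k + p)*(k + p)*(p - 3)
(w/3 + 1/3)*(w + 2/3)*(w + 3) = w^3/3 + 14*w^2/9 + 17*w/9 + 2/3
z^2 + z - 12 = (z - 3)*(z + 4)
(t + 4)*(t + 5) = t^2 + 9*t + 20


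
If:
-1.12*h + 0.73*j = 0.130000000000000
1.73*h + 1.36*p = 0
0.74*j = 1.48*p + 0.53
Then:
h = 0.13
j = 0.38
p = -0.17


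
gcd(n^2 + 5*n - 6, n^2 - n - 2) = 1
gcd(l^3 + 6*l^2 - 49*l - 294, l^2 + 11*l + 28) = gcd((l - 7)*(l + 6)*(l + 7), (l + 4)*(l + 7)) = l + 7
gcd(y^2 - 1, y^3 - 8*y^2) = 1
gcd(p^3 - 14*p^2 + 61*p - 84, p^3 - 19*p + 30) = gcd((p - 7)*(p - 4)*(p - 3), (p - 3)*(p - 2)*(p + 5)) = p - 3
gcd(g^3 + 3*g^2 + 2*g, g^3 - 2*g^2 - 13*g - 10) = g^2 + 3*g + 2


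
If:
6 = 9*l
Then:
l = 2/3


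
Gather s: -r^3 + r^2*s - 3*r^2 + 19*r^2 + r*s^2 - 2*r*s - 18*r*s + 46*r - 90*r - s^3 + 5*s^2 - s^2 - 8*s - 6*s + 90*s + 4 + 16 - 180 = -r^3 + 16*r^2 - 44*r - s^3 + s^2*(r + 4) + s*(r^2 - 20*r + 76) - 160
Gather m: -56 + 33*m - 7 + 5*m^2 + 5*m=5*m^2 + 38*m - 63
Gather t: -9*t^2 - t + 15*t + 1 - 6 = -9*t^2 + 14*t - 5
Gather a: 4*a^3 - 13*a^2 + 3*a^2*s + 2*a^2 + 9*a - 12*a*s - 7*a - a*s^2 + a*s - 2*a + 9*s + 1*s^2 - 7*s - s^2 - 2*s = 4*a^3 + a^2*(3*s - 11) + a*(-s^2 - 11*s)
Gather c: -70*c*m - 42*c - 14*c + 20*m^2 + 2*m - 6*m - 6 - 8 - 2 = c*(-70*m - 56) + 20*m^2 - 4*m - 16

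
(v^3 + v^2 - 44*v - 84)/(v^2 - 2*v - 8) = (v^2 - v - 42)/(v - 4)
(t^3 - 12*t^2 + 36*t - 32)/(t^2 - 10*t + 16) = t - 2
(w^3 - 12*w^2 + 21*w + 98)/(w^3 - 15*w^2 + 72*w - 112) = (w^2 - 5*w - 14)/(w^2 - 8*w + 16)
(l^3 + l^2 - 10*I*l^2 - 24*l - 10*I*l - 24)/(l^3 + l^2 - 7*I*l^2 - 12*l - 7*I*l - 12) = (l - 6*I)/(l - 3*I)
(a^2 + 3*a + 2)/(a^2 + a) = (a + 2)/a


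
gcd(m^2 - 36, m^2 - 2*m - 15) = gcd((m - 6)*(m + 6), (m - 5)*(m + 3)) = 1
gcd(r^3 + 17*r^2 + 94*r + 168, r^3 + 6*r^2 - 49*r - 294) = r^2 + 13*r + 42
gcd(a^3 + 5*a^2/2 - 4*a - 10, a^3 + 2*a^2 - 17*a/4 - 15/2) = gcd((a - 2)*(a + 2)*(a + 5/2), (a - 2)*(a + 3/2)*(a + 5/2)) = a^2 + a/2 - 5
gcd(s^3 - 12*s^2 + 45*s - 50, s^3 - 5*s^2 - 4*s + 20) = s^2 - 7*s + 10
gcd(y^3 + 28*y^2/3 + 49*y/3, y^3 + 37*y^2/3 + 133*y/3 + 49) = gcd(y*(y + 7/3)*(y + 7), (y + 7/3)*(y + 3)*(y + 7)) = y^2 + 28*y/3 + 49/3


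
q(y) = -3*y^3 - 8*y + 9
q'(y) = -9*y^2 - 8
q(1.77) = -21.80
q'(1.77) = -36.20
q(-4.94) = 410.18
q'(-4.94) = -227.63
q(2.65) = -68.03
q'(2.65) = -71.20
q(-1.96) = 47.27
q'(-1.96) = -42.57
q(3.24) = -118.96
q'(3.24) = -102.48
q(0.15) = 7.79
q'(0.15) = -8.20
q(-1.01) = 20.17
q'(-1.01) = -17.18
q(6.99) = -1071.52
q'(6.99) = -447.74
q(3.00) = -96.00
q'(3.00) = -89.00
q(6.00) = -687.00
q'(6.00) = -332.00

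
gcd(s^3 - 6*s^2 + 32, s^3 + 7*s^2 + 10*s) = s + 2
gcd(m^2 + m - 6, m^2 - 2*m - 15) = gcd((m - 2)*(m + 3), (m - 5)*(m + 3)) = m + 3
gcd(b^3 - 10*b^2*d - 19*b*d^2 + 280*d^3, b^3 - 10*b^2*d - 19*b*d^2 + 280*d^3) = b^3 - 10*b^2*d - 19*b*d^2 + 280*d^3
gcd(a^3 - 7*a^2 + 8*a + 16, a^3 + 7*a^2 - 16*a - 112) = a - 4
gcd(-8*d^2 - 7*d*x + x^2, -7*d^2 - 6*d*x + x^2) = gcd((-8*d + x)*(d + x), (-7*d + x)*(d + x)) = d + x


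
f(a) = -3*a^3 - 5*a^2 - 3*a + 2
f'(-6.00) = -267.00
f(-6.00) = 488.00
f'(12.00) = -1419.00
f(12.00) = -5938.00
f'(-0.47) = -0.29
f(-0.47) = 2.62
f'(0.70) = -14.41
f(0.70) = -3.58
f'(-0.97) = -1.77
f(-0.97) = 2.94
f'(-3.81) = -95.54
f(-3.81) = 106.77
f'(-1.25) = -4.56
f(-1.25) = 3.80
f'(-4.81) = -163.12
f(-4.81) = 234.60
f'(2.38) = -77.78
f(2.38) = -73.91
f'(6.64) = -466.21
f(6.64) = -1116.63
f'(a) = -9*a^2 - 10*a - 3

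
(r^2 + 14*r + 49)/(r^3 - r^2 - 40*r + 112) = (r + 7)/(r^2 - 8*r + 16)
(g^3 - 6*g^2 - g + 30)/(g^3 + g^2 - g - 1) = (g^3 - 6*g^2 - g + 30)/(g^3 + g^2 - g - 1)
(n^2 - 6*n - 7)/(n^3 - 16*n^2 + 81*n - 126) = (n + 1)/(n^2 - 9*n + 18)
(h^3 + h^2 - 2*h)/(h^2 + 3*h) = (h^2 + h - 2)/(h + 3)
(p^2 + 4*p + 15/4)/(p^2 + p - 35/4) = (4*p^2 + 16*p + 15)/(4*p^2 + 4*p - 35)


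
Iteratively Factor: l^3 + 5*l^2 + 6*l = (l + 2)*(l^2 + 3*l) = l*(l + 2)*(l + 3)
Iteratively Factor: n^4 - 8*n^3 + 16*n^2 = (n)*(n^3 - 8*n^2 + 16*n) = n*(n - 4)*(n^2 - 4*n) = n*(n - 4)^2*(n)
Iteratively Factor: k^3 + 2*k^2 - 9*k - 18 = (k - 3)*(k^2 + 5*k + 6) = (k - 3)*(k + 2)*(k + 3)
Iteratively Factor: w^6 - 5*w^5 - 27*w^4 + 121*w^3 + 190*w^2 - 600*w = (w - 5)*(w^5 - 27*w^3 - 14*w^2 + 120*w) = (w - 5)*(w + 3)*(w^4 - 3*w^3 - 18*w^2 + 40*w) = (w - 5)*(w - 2)*(w + 3)*(w^3 - w^2 - 20*w) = (w - 5)^2*(w - 2)*(w + 3)*(w^2 + 4*w) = (w - 5)^2*(w - 2)*(w + 3)*(w + 4)*(w)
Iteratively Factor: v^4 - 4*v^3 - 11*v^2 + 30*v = (v - 5)*(v^3 + v^2 - 6*v) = (v - 5)*(v + 3)*(v^2 - 2*v) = v*(v - 5)*(v + 3)*(v - 2)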